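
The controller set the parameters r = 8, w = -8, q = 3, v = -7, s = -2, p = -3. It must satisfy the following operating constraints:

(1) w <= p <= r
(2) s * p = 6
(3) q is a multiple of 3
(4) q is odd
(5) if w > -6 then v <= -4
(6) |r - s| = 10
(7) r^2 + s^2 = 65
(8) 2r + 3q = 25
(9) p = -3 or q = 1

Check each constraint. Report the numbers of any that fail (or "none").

(1) values -8 <= -3 <= 8  yes
(2) s * p = -2 * (-3) = 6  yes
(3) 3 / 3 = 1, so 3 divides 3  yes
(4) q = 3 is odd  yes
(5) w = -8, not > -6; antecedent false, conditional vacuously true  yes
(6) |8 - (-2)| = 10  yes
(7) r^2 + s^2 = 8^2 + (-2)^2 = 64 + 4 = 68, not 65  no
(8) 2r + 3q = 2(8) + 3(3) = 25  yes
(9) p = -3 = -3 (first disjunct)  yes

Constraint 7 does not hold.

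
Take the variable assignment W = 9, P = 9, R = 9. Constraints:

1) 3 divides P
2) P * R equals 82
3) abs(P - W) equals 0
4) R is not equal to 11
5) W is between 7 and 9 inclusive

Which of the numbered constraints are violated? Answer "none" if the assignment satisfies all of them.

1) 9 / 3 = 3, so 3 divides 9 — OK.
2) P * R = 9 * 9 = 81, not 82 — violated.
3) abs(9 - 9) = 0 — OK.
4) R = 9, and 9 ≠ 11 — OK.
5) W = 9 lies in [7, 9] — OK.

Constraint 2 is violated.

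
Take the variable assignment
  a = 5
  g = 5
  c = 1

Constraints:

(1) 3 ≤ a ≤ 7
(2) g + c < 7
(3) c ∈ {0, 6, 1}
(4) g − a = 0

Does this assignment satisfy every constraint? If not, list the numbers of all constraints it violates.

(1) a = 5 lies in [3, 7] — OK.
(2) g + c = 5 + 1 = 6; 6 < 7 — OK.
(3) c = 1 is in {0, 6, 1} — OK.
(4) g − a = 5 − 5 = 0 — OK.

The assignment satisfies every constraint.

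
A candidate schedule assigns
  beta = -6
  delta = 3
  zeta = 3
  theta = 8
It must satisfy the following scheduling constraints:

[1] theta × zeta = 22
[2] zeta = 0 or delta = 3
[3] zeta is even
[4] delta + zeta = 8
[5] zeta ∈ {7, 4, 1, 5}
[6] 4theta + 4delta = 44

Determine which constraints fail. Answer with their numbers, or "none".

[1] theta × zeta = 8 × 3 = 24, not 22  fails
[2] zeta = 3 ≠ 0, but delta = 3 = 3 (second disjunct)  holds
[3] zeta = 3 is odd  fails
[4] delta + zeta = 3 + 3 = 6, not 8  fails
[5] zeta = 3 is not in {7, 4, 1, 5}  fails
[6] 4theta + 4delta = 4(8) + 4(3) = 44  holds

Violated: 1, 3, 4, 5.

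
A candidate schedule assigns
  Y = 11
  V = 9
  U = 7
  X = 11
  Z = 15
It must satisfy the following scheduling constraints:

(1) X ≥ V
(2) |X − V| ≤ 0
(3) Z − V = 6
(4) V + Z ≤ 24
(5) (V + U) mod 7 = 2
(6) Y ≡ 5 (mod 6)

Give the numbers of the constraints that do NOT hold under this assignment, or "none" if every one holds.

Constraint 2 is violated.

(1) X = 11, V = 9; 11 ≥ 9 — OK.
(2) |11 − 9| = 2; 2 > 0, exceeds bound 0 — violated.
(3) Z − V = 15 − 9 = 6 — OK.
(4) V + Z = 9 + 15 = 24; 24 ≤ 24 — OK.
(5) V + U = 16; 16 mod 7 = 2 — OK.
(6) 11 mod 6 = 5 — OK.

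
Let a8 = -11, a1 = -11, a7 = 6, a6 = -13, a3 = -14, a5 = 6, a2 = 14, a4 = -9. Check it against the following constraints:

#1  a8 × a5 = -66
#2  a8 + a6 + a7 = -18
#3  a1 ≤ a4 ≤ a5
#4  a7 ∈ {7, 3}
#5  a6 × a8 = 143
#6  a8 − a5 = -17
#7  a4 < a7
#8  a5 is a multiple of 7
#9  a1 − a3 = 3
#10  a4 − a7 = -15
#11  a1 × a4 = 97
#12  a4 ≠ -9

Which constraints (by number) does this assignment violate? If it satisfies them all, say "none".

#1 a8 × a5 = -11 × 6 = -66 — OK.
#2 a8 + a6 + a7 = -11 + (-13) + 6 = -18 — OK.
#3 values -11 ≤ -9 ≤ 6 — OK.
#4 a7 = 6 is not in {7, 3} — violated.
#5 a6 × a8 = -13 × (-11) = 143 — OK.
#6 a8 − a5 = -11 − 6 = -17 — OK.
#7 a4 = -9, a7 = 6; -9 < 6 — OK.
#8 6 = 7×0 + 6, so 7 does not divide 6 — violated.
#9 a1 − a3 = -11 − (-14) = 3 — OK.
#10 a4 − a7 = -9 − 6 = -15 — OK.
#11 a1 × a4 = -11 × (-9) = 99, not 97 — violated.
#12 a4 = -9, but -9 is required to differ — violated.

The assignment fails constraints 4, 8, 11, and 12.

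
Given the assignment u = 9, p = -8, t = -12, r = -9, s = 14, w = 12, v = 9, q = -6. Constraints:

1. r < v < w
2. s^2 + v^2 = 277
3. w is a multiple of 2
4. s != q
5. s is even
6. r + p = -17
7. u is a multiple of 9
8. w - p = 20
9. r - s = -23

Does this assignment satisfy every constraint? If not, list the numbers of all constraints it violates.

All constraints are satisfied.

1. values -9 < 9 < 12 — satisfied.
2. s^2 + v^2 = 14^2 + 9^2 = 196 + 81 = 277 — satisfied.
3. 12 / 2 = 6, so 2 divides 12 — satisfied.
4. s = 14, q = -6; distinct — satisfied.
5. s = 14 is even — satisfied.
6. r + p = -9 + (-8) = -17 — satisfied.
7. 9 / 9 = 1, so 9 divides 9 — satisfied.
8. w - p = 12 - (-8) = 20 — satisfied.
9. r - s = -9 - 14 = -23 — satisfied.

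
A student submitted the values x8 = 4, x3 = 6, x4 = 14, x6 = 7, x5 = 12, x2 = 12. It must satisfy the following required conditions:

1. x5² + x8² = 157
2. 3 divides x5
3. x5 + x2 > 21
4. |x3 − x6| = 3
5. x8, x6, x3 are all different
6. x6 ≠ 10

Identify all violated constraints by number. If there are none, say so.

The assignment fails constraints 1 and 4.

1. x5² + x8² = 12² + 4² = 144 + 16 = 160, not 157 — violated.
2. 12 / 3 = 4, so 3 divides 12 — OK.
3. x5 + x2 = 12 + 12 = 24; 24 > 21 — OK.
4. |6 − 7| = 1, not 3 — violated.
5. values 4, 7, 6 are pairwise distinct — OK.
6. x6 = 7, and 7 ≠ 10 — OK.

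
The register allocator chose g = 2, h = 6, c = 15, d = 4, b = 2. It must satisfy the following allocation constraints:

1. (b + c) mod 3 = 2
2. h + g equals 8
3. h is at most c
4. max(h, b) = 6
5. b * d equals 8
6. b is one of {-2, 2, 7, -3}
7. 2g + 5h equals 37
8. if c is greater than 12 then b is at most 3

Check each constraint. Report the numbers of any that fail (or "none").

1. b + c = 17; 17 mod 3 = 2 — OK.
2. h + g = 6 + 2 = 8 — OK.
3. h = 6, c = 15; 6 ≤ 15 — OK.
4. max(6, 2) = 6 — OK.
5. b * d = 2 * 4 = 8 — OK.
6. b = 2 is in {-2, 2, 7, -3} — OK.
7. 2g + 5h = 2(2) + 5(6) = 34, not 37 — violated.
8. c = 15 > 12, so we need b ≤ 3; b = 2 ≤ 3 — OK.

The assignment fails constraint 7.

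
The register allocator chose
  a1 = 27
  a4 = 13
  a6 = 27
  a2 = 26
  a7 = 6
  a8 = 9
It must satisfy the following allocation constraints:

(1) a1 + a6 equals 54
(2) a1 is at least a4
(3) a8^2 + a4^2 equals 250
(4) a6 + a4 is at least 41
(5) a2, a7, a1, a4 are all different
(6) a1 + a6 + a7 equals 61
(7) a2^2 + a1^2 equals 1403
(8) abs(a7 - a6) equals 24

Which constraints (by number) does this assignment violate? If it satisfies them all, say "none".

No — constraints 4, 6, 7, and 8 are not satisfied.

(1) a1 + a6 = 27 + 27 = 54 — satisfied.
(2) a1 = 27, a4 = 13; 27 ≥ 13 — satisfied.
(3) a8^2 + a4^2 = 9^2 + 13^2 = 81 + 169 = 250 — satisfied.
(4) a6 + a4 = 27 + 13 = 40; 40 < 41, bound 41 not met — violated.
(5) values 26, 6, 27, 13 are pairwise distinct — satisfied.
(6) a1 + a6 + a7 = 27 + 27 + 6 = 60, not 61 — violated.
(7) a2^2 + a1^2 = 26^2 + 27^2 = 676 + 729 = 1405, not 1403 — violated.
(8) abs(6 - 27) = 21, not 24 — violated.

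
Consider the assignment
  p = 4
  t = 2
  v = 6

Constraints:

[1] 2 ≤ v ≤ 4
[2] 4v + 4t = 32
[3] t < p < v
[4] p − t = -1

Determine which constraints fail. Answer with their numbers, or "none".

No — constraints 1 and 4 are not satisfied.

[1] v = 6 is outside [2, 4] — violated.
[2] 4v + 4t = 4(6) + 4(2) = 32 — OK.
[3] values 2 < 4 < 6 — OK.
[4] p − t = 4 − 2 = 2, not -1 — violated.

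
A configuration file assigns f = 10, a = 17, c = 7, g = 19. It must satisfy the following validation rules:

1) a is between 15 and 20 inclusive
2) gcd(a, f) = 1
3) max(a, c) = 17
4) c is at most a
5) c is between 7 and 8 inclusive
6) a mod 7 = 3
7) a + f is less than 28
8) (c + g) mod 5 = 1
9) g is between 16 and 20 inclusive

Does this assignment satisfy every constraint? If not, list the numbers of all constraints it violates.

1) a = 17 lies in [15, 20]  ✓
2) gcd(17, 10) = 1  ✓
3) max(17, 7) = 17  ✓
4) c = 7, a = 17; 7 ≤ 17  ✓
5) c = 7 lies in [7, 8]  ✓
6) 17 mod 7 = 3  ✓
7) a + f = 17 + 10 = 27; 27 < 28  ✓
8) c + g = 26; 26 mod 5 = 1  ✓
9) g = 19 lies in [16, 20]  ✓

All constraints are satisfied.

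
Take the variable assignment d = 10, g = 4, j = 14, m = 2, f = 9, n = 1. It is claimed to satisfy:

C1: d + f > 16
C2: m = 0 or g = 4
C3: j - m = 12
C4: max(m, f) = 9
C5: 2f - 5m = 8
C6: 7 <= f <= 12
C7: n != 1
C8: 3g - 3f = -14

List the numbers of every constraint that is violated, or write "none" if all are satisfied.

C1: d + f = 10 + 9 = 19; 19 > 16  OK
C2: m = 2 ≠ 0, but g = 4 = 4 (second disjunct)  OK
C3: j - m = 14 - 2 = 12  OK
C4: max(2, 9) = 9  OK
C5: 2f - 5m = 2(9) - 5(2) = 8  OK
C6: f = 9 lies in [7, 12]  OK
C7: n = 1, but 1 is required to differ  FAIL
C8: 3g - 3f = 3(4) - 3(9) = -15, not -14  FAIL

Constraints 7, 8 do not hold.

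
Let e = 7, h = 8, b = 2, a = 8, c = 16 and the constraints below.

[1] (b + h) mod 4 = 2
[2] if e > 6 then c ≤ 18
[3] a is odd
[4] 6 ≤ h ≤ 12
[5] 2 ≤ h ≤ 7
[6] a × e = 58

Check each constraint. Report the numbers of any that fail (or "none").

Violated: 3, 5, and 6.

[1] b + h = 10; 10 mod 4 = 2 — OK.
[2] e = 7 > 6, so we need c ≤ 18; c = 16 ≤ 18 — OK.
[3] a = 8 is even — violated.
[4] h = 8 lies in [6, 12] — OK.
[5] h = 8 is outside [2, 7] — violated.
[6] a × e = 8 × 7 = 56, not 58 — violated.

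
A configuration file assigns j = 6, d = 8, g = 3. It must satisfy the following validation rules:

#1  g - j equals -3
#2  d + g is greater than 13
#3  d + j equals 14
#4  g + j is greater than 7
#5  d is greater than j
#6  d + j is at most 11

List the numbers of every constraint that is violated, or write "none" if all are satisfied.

#1 g - j = 3 - 6 = -3  OK
#2 d + g = 8 + 3 = 11; 11 ≤ 13, bound 13 not met  FAIL
#3 d + j = 8 + 6 = 14  OK
#4 g + j = 3 + 6 = 9; 9 > 7  OK
#5 d = 8, j = 6; 8 > 6  OK
#6 d + j = 8 + 6 = 14; 14 > 11, bound 11 not met  FAIL

Constraints 2 and 6 are violated.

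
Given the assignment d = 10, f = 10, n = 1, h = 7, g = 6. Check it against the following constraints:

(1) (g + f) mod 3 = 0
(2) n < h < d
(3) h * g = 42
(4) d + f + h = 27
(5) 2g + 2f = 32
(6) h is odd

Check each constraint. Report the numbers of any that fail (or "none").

No — constraint 1 is not satisfied.

(1) g + f = 16; 16 mod 3 = 1, not 0 — violated.
(2) values 1 < 7 < 10 — satisfied.
(3) h * g = 7 * 6 = 42 — satisfied.
(4) d + f + h = 10 + 10 + 7 = 27 — satisfied.
(5) 2g + 2f = 2(6) + 2(10) = 32 — satisfied.
(6) h = 7 is odd — satisfied.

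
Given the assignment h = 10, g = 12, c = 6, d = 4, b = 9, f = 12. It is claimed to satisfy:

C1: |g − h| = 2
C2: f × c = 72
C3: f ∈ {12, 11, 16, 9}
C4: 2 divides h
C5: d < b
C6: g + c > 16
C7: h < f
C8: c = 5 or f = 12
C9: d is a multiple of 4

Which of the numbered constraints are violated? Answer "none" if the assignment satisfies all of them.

C1: |12 − 10| = 2 — OK.
C2: f × c = 12 × 6 = 72 — OK.
C3: f = 12 is in {12, 11, 16, 9} — OK.
C4: 10 / 2 = 5, so 2 divides 10 — OK.
C5: d = 4, b = 9; 4 < 9 — OK.
C6: g + c = 12 + 6 = 18; 18 > 16 — OK.
C7: h = 10, f = 12; 10 < 12 — OK.
C8: c = 6 ≠ 5, but f = 12 = 12 (second disjunct) — OK.
C9: 4 / 4 = 1, so 4 divides 4 — OK.

Yes — all constraints hold.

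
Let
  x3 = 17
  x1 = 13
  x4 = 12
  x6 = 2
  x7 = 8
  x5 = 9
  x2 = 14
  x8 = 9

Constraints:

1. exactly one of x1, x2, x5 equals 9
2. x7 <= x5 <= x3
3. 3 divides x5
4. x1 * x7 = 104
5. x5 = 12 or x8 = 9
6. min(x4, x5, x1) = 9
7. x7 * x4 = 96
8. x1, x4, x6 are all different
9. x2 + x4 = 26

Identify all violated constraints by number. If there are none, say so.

1. x1=13, x2=14, x5=9; 1 of them equals 9  holds
2. values 8 <= 9 <= 17  holds
3. 9 / 3 = 3, so 3 divides 9  holds
4. x1 * x7 = 13 * 8 = 104  holds
5. x5 = 9 ≠ 12, but x8 = 9 = 9 (second disjunct)  holds
6. min(12, 9, 13) = 9  holds
7. x7 * x4 = 8 * 12 = 96  holds
8. values 13, 12, 2 are pairwise distinct  holds
9. x2 + x4 = 14 + 12 = 26  holds

Yes — all constraints hold.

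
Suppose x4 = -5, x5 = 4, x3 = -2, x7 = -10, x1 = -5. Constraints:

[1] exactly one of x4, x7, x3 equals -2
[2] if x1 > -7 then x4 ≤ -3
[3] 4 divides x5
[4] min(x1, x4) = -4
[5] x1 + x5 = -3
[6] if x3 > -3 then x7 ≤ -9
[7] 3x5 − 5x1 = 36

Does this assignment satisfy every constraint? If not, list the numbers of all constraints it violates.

The assignment fails constraints 4, 5, 7.

[1] x4=-5, x7=-10, x3=-2; 1 of them equals -2 — holds.
[2] x1 = -5 > -7, so we need x4 ≤ -3; x4 = -5 ≤ -3 — holds.
[3] 4 / 4 = 1, so 4 divides 4 — holds.
[4] min(-5, -5) = -5, not -4 — does not hold.
[5] x1 + x5 = -5 + 4 = -1, not -3 — does not hold.
[6] x3 = -2 > -3, so we need x7 ≤ -9; x7 = -10 ≤ -9 — holds.
[7] 3x5 − 5x1 = 3(4) − 5(-5) = 37, not 36 — does not hold.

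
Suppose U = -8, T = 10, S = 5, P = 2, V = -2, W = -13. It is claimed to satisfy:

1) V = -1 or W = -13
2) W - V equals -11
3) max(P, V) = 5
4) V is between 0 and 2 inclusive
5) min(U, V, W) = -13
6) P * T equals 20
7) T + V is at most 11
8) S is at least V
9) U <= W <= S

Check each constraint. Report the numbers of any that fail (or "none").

1) V = -2 ≠ -1, but W = -13 = -13 (second disjunct) — holds.
2) W - V = -13 - (-2) = -11 — holds.
3) max(2, -2) = 2, not 5 — does not hold.
4) V = -2 is outside [0, 2] — does not hold.
5) min(-8, -2, -13) = -13 — holds.
6) P * T = 2 * 10 = 20 — holds.
7) T + V = 10 + (-2) = 8; 8 ≤ 11 — holds.
8) S = 5, V = -2; 5 ≥ -2 — holds.
9) values -8, -13, 5; U = -8 is not <= W = -13 — does not hold.

Constraints 3, 4, and 9 do not hold.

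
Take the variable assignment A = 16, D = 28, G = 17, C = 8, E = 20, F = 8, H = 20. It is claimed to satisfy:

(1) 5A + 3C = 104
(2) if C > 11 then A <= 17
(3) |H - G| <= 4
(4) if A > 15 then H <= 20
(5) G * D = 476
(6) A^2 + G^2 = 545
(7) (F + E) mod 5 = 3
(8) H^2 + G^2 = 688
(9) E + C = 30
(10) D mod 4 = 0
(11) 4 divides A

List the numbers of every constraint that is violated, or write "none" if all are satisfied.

Violated: 8, 9.

(1) 5A + 3C = 5(16) + 3(8) = 104  holds
(2) C = 8, not > 11; antecedent false, conditional vacuously true  holds
(3) |20 - 17| = 3; 3 ≤ 4  holds
(4) A = 16 > 15, so we need H ≤ 20; H = 20 ≤ 20  holds
(5) G * D = 17 * 28 = 476  holds
(6) A^2 + G^2 = 16^2 + 17^2 = 256 + 289 = 545  holds
(7) F + E = 28; 28 mod 5 = 3  holds
(8) H^2 + G^2 = 20^2 + 17^2 = 400 + 289 = 689, not 688  fails
(9) E + C = 20 + 8 = 28, not 30  fails
(10) 28 mod 4 = 0  holds
(11) 16 / 4 = 4, so 4 divides 16  holds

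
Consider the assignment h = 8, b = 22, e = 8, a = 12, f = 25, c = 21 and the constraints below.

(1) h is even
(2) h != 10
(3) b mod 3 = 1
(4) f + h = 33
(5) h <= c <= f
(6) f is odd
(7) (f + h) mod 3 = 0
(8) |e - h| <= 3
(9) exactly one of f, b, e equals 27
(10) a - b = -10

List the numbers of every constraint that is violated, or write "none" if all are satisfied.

Violated: 9.

(1) h = 8 is even  holds
(2) h = 8, and 8 ≠ 10  holds
(3) 22 mod 3 = 1  holds
(4) f + h = 25 + 8 = 33  holds
(5) values 8 <= 21 <= 25  holds
(6) f = 25 is odd  holds
(7) f + h = 33; 33 mod 3 = 0  holds
(8) |8 - 8| = 0; 0 ≤ 3  holds
(9) f=25, b=22, e=8; 0 of them equal 27, not exactly one  fails
(10) a - b = 12 - 22 = -10  holds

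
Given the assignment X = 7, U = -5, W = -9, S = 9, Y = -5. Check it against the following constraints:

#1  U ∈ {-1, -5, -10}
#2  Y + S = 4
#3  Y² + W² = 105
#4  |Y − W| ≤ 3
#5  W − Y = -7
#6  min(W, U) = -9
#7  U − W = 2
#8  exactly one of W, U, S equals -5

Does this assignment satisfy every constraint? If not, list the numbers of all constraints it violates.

#1 U = -5 is in {-1, -5, -10} — holds.
#2 Y + S = -5 + 9 = 4 — holds.
#3 Y² + W² = (-5)² + (-9)² = 25 + 81 = 106, not 105 — fails.
#4 |-5 − (-9)| = 4; 4 > 3, exceeds bound 3 — fails.
#5 W − Y = -9 − (-5) = -4, not -7 — fails.
#6 min(-9, -5) = -9 — holds.
#7 U − W = -5 − (-9) = 4, not 2 — fails.
#8 W=-9, U=-5, S=9; 1 of them equals -5 — holds.

Constraints 3, 4, 5, 7 do not hold.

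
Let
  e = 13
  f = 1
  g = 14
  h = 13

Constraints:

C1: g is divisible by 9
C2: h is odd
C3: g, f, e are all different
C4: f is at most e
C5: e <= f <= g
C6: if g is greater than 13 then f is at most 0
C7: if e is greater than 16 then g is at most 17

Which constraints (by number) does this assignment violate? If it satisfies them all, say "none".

C1: 14 = 9*1 + 5, so 9 does not divide 14 — violated.
C2: h = 13 is odd — OK.
C3: values 14, 1, 13 are pairwise distinct — OK.
C4: f = 1, e = 13; 1 ≤ 13 — OK.
C5: values 13, 1, 14; e = 13 is not <= f = 1 — violated.
C6: g = 14 > 13, so we need f ≤ 0; but f = 1 > 0 — violated.
C7: e = 13, not > 16; antecedent false, conditional vacuously true — OK.

Constraints 1, 5, and 6 do not hold.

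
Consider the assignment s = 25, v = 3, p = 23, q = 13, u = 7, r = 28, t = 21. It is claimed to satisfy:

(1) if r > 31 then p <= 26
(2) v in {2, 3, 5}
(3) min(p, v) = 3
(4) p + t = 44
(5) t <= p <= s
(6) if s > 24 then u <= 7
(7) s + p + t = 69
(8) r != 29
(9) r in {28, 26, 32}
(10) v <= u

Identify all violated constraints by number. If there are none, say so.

No violations.

(1) r = 28, not > 31; antecedent false, conditional vacuously true — OK.
(2) v = 3 is in {2, 3, 5} — OK.
(3) min(23, 3) = 3 — OK.
(4) p + t = 23 + 21 = 44 — OK.
(5) values 21 <= 23 <= 25 — OK.
(6) s = 25 > 24, so we need u ≤ 7; u = 7 ≤ 7 — OK.
(7) s + p + t = 25 + 23 + 21 = 69 — OK.
(8) r = 28, and 28 ≠ 29 — OK.
(9) r = 28 is in {28, 26, 32} — OK.
(10) v = 3, u = 7; 3 ≤ 7 — OK.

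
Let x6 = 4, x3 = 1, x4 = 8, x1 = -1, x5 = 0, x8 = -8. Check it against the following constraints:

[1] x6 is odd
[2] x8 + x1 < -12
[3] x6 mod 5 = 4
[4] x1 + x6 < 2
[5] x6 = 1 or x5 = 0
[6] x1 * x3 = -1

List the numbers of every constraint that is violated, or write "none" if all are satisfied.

The assignment fails constraints 1, 2, and 4.

[1] x6 = 4 is even — does not hold.
[2] x8 + x1 = -8 + (-1) = -9; -9 ≥ -12, bound -12 not met — does not hold.
[3] 4 mod 5 = 4 — holds.
[4] x1 + x6 = -1 + 4 = 3; 3 ≥ 2, bound 2 not met — does not hold.
[5] x6 = 4 ≠ 1, but x5 = 0 = 0 (second disjunct) — holds.
[6] x1 * x3 = -1 * 1 = -1 — holds.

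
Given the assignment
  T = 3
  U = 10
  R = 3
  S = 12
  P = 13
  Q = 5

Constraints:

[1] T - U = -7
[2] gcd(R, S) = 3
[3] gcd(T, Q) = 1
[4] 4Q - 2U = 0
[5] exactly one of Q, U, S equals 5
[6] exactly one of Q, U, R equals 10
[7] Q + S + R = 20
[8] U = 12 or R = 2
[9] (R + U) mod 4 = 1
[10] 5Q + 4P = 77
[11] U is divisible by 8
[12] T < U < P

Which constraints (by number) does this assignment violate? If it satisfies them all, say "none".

[1] T - U = 3 - 10 = -7 — holds.
[2] gcd(3, 12) = 3 — holds.
[3] gcd(3, 5) = 1 — holds.
[4] 4Q - 2U = 4(5) - 2(10) = 0 — holds.
[5] Q=5, U=10, S=12; 1 of them equals 5 — holds.
[6] Q=5, U=10, R=3; 1 of them equals 10 — holds.
[7] Q + S + R = 5 + 12 + 3 = 20 — holds.
[8] U = 10 ≠ 12 and R = 3 ≠ 2; both disjuncts false — fails.
[9] R + U = 13; 13 mod 4 = 1 — holds.
[10] 5Q + 4P = 5(5) + 4(13) = 77 — holds.
[11] 10 = 8*1 + 2, so 8 does not divide 10 — fails.
[12] values 3 < 10 < 13 — holds.

Constraints 8 and 11 are violated.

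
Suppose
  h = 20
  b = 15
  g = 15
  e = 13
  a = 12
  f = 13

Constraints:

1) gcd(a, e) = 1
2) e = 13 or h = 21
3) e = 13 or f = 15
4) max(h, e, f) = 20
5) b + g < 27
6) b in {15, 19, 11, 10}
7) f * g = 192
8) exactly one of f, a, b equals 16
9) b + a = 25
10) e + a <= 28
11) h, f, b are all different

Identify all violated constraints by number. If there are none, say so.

Constraints 5, 7, 8, 9 are violated.

1) gcd(12, 13) = 1 — OK.
2) e = 13 = 13 (first disjunct) — OK.
3) e = 13 = 13 (first disjunct) — OK.
4) max(20, 13, 13) = 20 — OK.
5) b + g = 15 + 15 = 30; 30 ≥ 27, bound 27 not met — violated.
6) b = 15 is in {15, 19, 11, 10} — OK.
7) f * g = 13 * 15 = 195, not 192 — violated.
8) f=13, a=12, b=15; 0 of them equal 16, not exactly one — violated.
9) b + a = 15 + 12 = 27, not 25 — violated.
10) e + a = 13 + 12 = 25; 25 ≤ 28 — OK.
11) values 20, 13, 15 are pairwise distinct — OK.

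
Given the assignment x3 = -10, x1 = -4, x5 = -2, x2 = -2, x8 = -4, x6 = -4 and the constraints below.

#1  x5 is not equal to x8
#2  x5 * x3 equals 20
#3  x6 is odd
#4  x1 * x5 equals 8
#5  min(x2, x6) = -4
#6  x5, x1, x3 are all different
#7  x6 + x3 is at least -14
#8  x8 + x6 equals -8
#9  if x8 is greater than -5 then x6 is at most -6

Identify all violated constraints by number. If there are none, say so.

#1 x5 = -2, x8 = -4; distinct — holds.
#2 x5 * x3 = -2 * (-10) = 20 — holds.
#3 x6 = -4 is even — fails.
#4 x1 * x5 = -4 * (-2) = 8 — holds.
#5 min(-2, -4) = -4 — holds.
#6 values -2, -4, -10 are pairwise distinct — holds.
#7 x6 + x3 = -4 + (-10) = -14; -14 ≥ -14 — holds.
#8 x8 + x6 = -4 + (-4) = -8 — holds.
#9 x8 = -4 > -5, so we need x6 ≤ -6; but x6 = -4 > -6 — fails.

Violated: 3, 9.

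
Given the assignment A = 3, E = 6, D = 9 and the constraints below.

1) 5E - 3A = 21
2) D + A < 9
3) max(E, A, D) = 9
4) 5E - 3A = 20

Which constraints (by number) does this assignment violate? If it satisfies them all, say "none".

The assignment fails constraints 2 and 4.

1) 5E - 3A = 5(6) - 3(3) = 21  ✓
2) D + A = 9 + 3 = 12; 12 ≥ 9, bound 9 not met  ✗
3) max(6, 3, 9) = 9  ✓
4) 5E - 3A = 5(6) - 3(3) = 21, not 20  ✗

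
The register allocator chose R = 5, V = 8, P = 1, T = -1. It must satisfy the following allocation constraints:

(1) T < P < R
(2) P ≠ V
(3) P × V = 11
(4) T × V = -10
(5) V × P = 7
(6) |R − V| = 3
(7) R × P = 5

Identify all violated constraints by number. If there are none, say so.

Constraints 3, 4, 5 do not hold.

(1) values -1 < 1 < 5  yes
(2) P = 1, V = 8; distinct  yes
(3) P × V = 1 × 8 = 8, not 11  no
(4) T × V = -1 × 8 = -8, not -10  no
(5) V × P = 8 × 1 = 8, not 7  no
(6) |5 − 8| = 3  yes
(7) R × P = 5 × 1 = 5  yes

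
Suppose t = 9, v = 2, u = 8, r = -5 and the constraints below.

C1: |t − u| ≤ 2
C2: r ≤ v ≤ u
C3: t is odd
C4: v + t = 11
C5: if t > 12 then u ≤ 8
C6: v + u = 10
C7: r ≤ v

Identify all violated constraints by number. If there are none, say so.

C1: |9 − 8| = 1; 1 ≤ 2  yes
C2: values -5 ≤ 2 ≤ 8  yes
C3: t = 9 is odd  yes
C4: v + t = 2 + 9 = 11  yes
C5: t = 9, not > 12; antecedent false, conditional vacuously true  yes
C6: v + u = 2 + 8 = 10  yes
C7: r = -5, v = 2; -5 ≤ 2  yes

None — every constraint holds.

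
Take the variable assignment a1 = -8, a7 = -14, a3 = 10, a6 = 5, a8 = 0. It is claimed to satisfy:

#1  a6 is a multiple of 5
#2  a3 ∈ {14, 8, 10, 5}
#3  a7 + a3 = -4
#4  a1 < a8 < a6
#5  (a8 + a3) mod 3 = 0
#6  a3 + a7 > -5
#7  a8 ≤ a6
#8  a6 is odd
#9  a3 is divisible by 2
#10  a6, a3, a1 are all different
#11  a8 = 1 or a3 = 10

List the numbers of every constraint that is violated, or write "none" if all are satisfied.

#1 5 / 5 = 1, so 5 divides 5  ✔
#2 a3 = 10 is in {14, 8, 10, 5}  ✔
#3 a7 + a3 = -14 + 10 = -4  ✔
#4 values -8 < 0 < 5  ✔
#5 a8 + a3 = 10; 10 mod 3 = 1, not 0  ✘
#6 a3 + a7 = 10 + (-14) = -4; -4 > -5  ✔
#7 a8 = 0, a6 = 5; 0 ≤ 5  ✔
#8 a6 = 5 is odd  ✔
#9 10 / 2 = 5, so 2 divides 10  ✔
#10 values 5, 10, -8 are pairwise distinct  ✔
#11 a8 = 0 ≠ 1, but a3 = 10 = 10 (second disjunct)  ✔

The assignment fails constraint 5.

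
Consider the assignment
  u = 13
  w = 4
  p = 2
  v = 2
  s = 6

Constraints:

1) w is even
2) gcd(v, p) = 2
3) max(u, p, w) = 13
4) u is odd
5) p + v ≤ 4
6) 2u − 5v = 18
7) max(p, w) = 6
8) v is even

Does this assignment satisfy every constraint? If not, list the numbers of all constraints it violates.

The assignment fails constraints 6, 7.

1) w = 4 is even — satisfied.
2) gcd(2, 2) = 2 — satisfied.
3) max(13, 2, 4) = 13 — satisfied.
4) u = 13 is odd — satisfied.
5) p + v = 2 + 2 = 4; 4 ≤ 4 — satisfied.
6) 2u − 5v = 2(13) − 5(2) = 16, not 18 — violated.
7) max(2, 4) = 4, not 6 — violated.
8) v = 2 is even — satisfied.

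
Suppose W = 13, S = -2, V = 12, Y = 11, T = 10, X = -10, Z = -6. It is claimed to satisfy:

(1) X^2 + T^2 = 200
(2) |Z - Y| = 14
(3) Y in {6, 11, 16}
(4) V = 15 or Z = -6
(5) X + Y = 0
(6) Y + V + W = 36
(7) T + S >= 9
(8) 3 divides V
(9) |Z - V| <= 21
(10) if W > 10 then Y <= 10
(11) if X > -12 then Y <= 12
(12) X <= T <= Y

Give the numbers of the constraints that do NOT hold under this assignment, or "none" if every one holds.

The assignment fails constraints 2, 5, 7, 10.

(1) X^2 + T^2 = (-10)^2 + 10^2 = 100 + 100 = 200  holds
(2) |-6 - 11| = 17, not 14  fails
(3) Y = 11 is in {6, 11, 16}  holds
(4) V = 12 ≠ 15, but Z = -6 = -6 (second disjunct)  holds
(5) X + Y = -10 + 11 = 1, not 0  fails
(6) Y + V + W = 11 + 12 + 13 = 36  holds
(7) T + S = 10 + (-2) = 8; 8 < 9, bound 9 not met  fails
(8) 12 / 3 = 4, so 3 divides 12  holds
(9) |-6 - 12| = 18; 18 ≤ 21  holds
(10) W = 13 > 10, so we need Y ≤ 10; but Y = 11 > 10  fails
(11) X = -10 > -12, so we need Y ≤ 12; Y = 11 ≤ 12  holds
(12) values -10 <= 10 <= 11  holds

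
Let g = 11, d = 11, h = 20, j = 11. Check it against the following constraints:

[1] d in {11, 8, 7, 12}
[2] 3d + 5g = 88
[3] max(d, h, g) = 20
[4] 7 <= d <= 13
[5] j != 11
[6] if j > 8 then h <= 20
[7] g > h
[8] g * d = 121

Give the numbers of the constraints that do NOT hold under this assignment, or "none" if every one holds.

Constraints 5, 7 are violated.

[1] d = 11 is in {11, 8, 7, 12} — holds.
[2] 3d + 5g = 3(11) + 5(11) = 88 — holds.
[3] max(11, 20, 11) = 20 — holds.
[4] d = 11 lies in [7, 13] — holds.
[5] j = 11, but 11 is required to differ — fails.
[6] j = 11 > 8, so we need h ≤ 20; h = 20 ≤ 20 — holds.
[7] g = 11, h = 20; 11 ≤ 20 (want >) — fails.
[8] g * d = 11 * 11 = 121 — holds.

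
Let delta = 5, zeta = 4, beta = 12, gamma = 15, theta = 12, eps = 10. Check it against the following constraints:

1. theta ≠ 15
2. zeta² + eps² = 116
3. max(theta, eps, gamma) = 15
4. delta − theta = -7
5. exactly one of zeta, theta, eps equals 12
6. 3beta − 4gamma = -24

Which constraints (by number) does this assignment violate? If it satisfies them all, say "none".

No violations.

1. theta = 12, and 12 ≠ 15 — holds.
2. zeta² + eps² = 4² + 10² = 16 + 100 = 116 — holds.
3. max(12, 10, 15) = 15 — holds.
4. delta − theta = 5 − 12 = -7 — holds.
5. zeta=4, theta=12, eps=10; 1 of them equals 12 — holds.
6. 3beta − 4gamma = 3(12) − 4(15) = -24 — holds.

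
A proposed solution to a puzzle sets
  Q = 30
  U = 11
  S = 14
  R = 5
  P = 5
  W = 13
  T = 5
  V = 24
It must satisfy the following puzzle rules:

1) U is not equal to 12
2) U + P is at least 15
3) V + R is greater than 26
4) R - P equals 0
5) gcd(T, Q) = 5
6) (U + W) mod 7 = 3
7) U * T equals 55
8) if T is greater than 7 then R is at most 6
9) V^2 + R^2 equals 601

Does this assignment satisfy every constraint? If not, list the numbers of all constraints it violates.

None — every constraint holds.

1) U = 11, and 11 ≠ 12  yes
2) U + P = 11 + 5 = 16; 16 ≥ 15  yes
3) V + R = 24 + 5 = 29; 29 > 26  yes
4) R - P = 5 - 5 = 0  yes
5) gcd(5, 30) = 5  yes
6) U + W = 24; 24 mod 7 = 3  yes
7) U * T = 11 * 5 = 55  yes
8) T = 5, not > 7; antecedent false, conditional vacuously true  yes
9) V^2 + R^2 = 24^2 + 5^2 = 576 + 25 = 601  yes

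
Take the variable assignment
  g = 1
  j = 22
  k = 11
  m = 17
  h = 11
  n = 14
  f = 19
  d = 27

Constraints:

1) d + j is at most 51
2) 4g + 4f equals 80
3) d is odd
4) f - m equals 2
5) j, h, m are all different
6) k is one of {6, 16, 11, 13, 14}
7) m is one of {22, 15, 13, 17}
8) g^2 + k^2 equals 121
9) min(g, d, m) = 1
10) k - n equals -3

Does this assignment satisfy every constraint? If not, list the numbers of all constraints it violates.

1) d + j = 27 + 22 = 49; 49 ≤ 51  ✔
2) 4g + 4f = 4(1) + 4(19) = 80  ✔
3) d = 27 is odd  ✔
4) f - m = 19 - 17 = 2  ✔
5) values 22, 11, 17 are pairwise distinct  ✔
6) k = 11 is in {6, 16, 11, 13, 14}  ✔
7) m = 17 is in {22, 15, 13, 17}  ✔
8) g^2 + k^2 = 1^2 + 11^2 = 1 + 121 = 122, not 121  ✘
9) min(1, 27, 17) = 1  ✔
10) k - n = 11 - 14 = -3  ✔

Constraint 8 does not hold.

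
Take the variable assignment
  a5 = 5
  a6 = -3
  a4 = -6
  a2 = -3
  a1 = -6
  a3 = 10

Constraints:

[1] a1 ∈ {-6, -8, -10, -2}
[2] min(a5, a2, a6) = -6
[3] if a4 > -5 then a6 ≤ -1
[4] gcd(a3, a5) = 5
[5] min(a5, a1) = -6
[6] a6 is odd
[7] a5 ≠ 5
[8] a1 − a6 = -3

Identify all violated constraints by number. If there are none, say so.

Violated: 2, 7.

[1] a1 = -6 is in {-6, -8, -10, -2} — holds.
[2] min(5, -3, -3) = -3, not -6 — fails.
[3] a4 = -6, not > -5; antecedent false, conditional vacuously true — holds.
[4] gcd(10, 5) = 5 — holds.
[5] min(5, -6) = -6 — holds.
[6] a6 = -3 is odd — holds.
[7] a5 = 5, but 5 is required to differ — fails.
[8] a1 − a6 = -6 − (-3) = -3 — holds.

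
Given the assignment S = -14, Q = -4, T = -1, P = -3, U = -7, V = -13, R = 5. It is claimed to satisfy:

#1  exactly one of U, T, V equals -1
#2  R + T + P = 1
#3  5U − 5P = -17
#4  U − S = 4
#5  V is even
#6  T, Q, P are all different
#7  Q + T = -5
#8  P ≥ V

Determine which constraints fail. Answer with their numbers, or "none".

#1 U=-7, T=-1, V=-13; 1 of them equals -1 — OK.
#2 R + T + P = 5 + (-1) + (-3) = 1 — OK.
#3 5U − 5P = 5(-7) − 5(-3) = -20, not -17 — violated.
#4 U − S = -7 − (-14) = 7, not 4 — violated.
#5 V = -13 is odd — violated.
#6 values -1, -4, -3 are pairwise distinct — OK.
#7 Q + T = -4 + (-1) = -5 — OK.
#8 P = -3, V = -13; -3 ≥ -13 — OK.

Violated: 3, 4, 5.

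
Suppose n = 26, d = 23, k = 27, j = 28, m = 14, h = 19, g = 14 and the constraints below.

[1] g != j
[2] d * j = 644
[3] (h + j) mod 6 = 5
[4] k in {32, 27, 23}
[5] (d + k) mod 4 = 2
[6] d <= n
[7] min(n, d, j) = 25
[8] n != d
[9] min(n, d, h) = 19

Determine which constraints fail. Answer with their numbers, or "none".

[1] g = 14, j = 28; distinct  holds
[2] d * j = 23 * 28 = 644  holds
[3] h + j = 47; 47 mod 6 = 5  holds
[4] k = 27 is in {32, 27, 23}  holds
[5] d + k = 50; 50 mod 4 = 2  holds
[6] d = 23, n = 26; 23 ≤ 26  holds
[7] min(26, 23, 28) = 23, not 25  fails
[8] n = 26, d = 23; distinct  holds
[9] min(26, 23, 19) = 19  holds

Constraint 7 does not hold.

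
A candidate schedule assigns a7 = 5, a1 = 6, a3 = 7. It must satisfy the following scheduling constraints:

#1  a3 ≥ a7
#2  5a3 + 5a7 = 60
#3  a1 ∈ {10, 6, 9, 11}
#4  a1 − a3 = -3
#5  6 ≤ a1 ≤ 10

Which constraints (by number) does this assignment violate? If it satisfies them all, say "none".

#1 a3 = 7, a7 = 5; 7 ≥ 5 — holds.
#2 5a3 + 5a7 = 5(7) + 5(5) = 60 — holds.
#3 a1 = 6 is in {10, 6, 9, 11} — holds.
#4 a1 − a3 = 6 − 7 = -1, not -3 — fails.
#5 a1 = 6 lies in [6, 10] — holds.

Constraint 4 is violated.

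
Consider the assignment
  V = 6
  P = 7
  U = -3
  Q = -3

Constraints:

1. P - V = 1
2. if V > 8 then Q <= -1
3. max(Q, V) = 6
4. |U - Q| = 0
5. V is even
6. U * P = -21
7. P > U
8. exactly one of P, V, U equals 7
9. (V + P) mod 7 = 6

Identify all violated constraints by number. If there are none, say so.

Yes — all constraints hold.

1. P - V = 7 - 6 = 1 — OK.
2. V = 6, not > 8; antecedent false, conditional vacuously true — OK.
3. max(-3, 6) = 6 — OK.
4. |-3 - (-3)| = 0 — OK.
5. V = 6 is even — OK.
6. U * P = -3 * 7 = -21 — OK.
7. P = 7, U = -3; 7 > -3 — OK.
8. P=7, V=6, U=-3; 1 of them equals 7 — OK.
9. V + P = 13; 13 mod 7 = 6 — OK.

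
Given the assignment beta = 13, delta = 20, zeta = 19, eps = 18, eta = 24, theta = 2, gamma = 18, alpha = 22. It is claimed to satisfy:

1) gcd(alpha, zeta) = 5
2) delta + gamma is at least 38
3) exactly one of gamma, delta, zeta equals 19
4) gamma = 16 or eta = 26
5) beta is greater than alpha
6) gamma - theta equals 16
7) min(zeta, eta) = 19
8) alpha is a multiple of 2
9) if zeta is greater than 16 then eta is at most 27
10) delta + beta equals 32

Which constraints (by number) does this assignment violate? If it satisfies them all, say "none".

1) gcd(22, 19) = 1, not 5 — violated.
2) delta + gamma = 20 + 18 = 38; 38 ≥ 38 — satisfied.
3) gamma=18, delta=20, zeta=19; 1 of them equals 19 — satisfied.
4) gamma = 18 ≠ 16 and eta = 24 ≠ 26; both disjuncts false — violated.
5) beta = 13, alpha = 22; 13 ≤ 22 (want >) — violated.
6) gamma - theta = 18 - 2 = 16 — satisfied.
7) min(19, 24) = 19 — satisfied.
8) 22 / 2 = 11, so 2 divides 22 — satisfied.
9) zeta = 19 > 16, so we need eta ≤ 27; eta = 24 ≤ 27 — satisfied.
10) delta + beta = 20 + 13 = 33, not 32 — violated.

Violated: 1, 4, 5, and 10.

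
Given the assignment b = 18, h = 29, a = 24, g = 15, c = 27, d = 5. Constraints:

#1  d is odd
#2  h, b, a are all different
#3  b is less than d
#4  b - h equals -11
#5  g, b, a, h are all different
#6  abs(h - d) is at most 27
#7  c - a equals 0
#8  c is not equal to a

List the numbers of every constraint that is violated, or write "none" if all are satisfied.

Constraints 3 and 7 do not hold.

#1 d = 5 is odd — holds.
#2 values 29, 18, 24 are pairwise distinct — holds.
#3 b = 18, d = 5; 18 ≥ 5 (want <) — does not hold.
#4 b - h = 18 - 29 = -11 — holds.
#5 values 15, 18, 24, 29 are pairwise distinct — holds.
#6 abs(29 - 5) = 24; 24 ≤ 27 — holds.
#7 c - a = 27 - 24 = 3, not 0 — does not hold.
#8 c = 27, a = 24; distinct — holds.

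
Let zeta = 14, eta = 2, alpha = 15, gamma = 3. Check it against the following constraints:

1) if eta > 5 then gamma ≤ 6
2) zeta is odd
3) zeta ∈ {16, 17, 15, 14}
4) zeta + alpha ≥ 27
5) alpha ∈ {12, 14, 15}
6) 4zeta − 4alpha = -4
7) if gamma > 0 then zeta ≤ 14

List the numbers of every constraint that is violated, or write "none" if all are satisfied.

Constraint 2 does not hold.

1) eta = 2, not > 5; antecedent false, conditional vacuously true — satisfied.
2) zeta = 14 is even — violated.
3) zeta = 14 is in {16, 17, 15, 14} — satisfied.
4) zeta + alpha = 14 + 15 = 29; 29 ≥ 27 — satisfied.
5) alpha = 15 is in {12, 14, 15} — satisfied.
6) 4zeta − 4alpha = 4(14) − 4(15) = -4 — satisfied.
7) gamma = 3 > 0, so we need zeta ≤ 14; zeta = 14 ≤ 14 — satisfied.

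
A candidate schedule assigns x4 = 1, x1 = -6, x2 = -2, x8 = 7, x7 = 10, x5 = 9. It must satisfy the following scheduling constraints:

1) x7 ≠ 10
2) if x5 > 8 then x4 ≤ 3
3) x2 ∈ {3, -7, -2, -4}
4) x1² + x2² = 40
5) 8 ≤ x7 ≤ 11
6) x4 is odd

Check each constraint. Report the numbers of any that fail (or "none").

Constraint 1 is violated.

1) x7 = 10, but 10 is required to differ — fails.
2) x5 = 9 > 8, so we need x4 ≤ 3; x4 = 1 ≤ 3 — holds.
3) x2 = -2 is in {3, -7, -2, -4} — holds.
4) x1² + x2² = (-6)² + (-2)² = 36 + 4 = 40 — holds.
5) x7 = 10 lies in [8, 11] — holds.
6) x4 = 1 is odd — holds.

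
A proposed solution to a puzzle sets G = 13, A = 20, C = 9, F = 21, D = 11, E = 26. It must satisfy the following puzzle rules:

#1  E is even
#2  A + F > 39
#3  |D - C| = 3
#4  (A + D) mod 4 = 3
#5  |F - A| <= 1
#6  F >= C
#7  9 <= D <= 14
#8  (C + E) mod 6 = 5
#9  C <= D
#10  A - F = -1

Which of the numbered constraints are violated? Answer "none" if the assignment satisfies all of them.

#1 E = 26 is even  ✔
#2 A + F = 20 + 21 = 41; 41 > 39  ✔
#3 |11 - 9| = 2, not 3  ✘
#4 A + D = 31; 31 mod 4 = 3  ✔
#5 |21 - 20| = 1; 1 ≤ 1  ✔
#6 F = 21, C = 9; 21 ≥ 9  ✔
#7 D = 11 lies in [9, 14]  ✔
#8 C + E = 35; 35 mod 6 = 5  ✔
#9 C = 9, D = 11; 9 ≤ 11  ✔
#10 A - F = 20 - 21 = -1  ✔

Constraint 3 is violated.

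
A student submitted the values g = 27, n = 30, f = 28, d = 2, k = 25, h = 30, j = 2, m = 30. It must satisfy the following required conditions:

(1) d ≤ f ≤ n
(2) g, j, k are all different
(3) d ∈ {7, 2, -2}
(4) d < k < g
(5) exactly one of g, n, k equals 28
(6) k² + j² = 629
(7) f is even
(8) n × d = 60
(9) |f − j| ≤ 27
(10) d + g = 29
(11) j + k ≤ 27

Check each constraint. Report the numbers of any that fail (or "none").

(1) values 2 ≤ 28 ≤ 30  OK
(2) values 27, 2, 25 are pairwise distinct  OK
(3) d = 2 is in {7, 2, -2}  OK
(4) values 2 < 25 < 27  OK
(5) g=27, n=30, k=25; 0 of them equal 28, not exactly one  FAIL
(6) k² + j² = 25² + 2² = 625 + 4 = 629  OK
(7) f = 28 is even  OK
(8) n × d = 30 × 2 = 60  OK
(9) |28 − 2| = 26; 26 ≤ 27  OK
(10) d + g = 2 + 27 = 29  OK
(11) j + k = 2 + 25 = 27; 27 ≤ 27  OK

Violated: 5.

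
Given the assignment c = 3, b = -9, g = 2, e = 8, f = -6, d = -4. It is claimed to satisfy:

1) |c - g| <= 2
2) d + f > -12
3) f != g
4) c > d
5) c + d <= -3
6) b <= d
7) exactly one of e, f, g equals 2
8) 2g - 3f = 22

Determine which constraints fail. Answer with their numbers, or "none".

The assignment fails constraint 5.

1) |3 - 2| = 1; 1 ≤ 2 — holds.
2) d + f = -4 + (-6) = -10; -10 > -12 — holds.
3) f = -6, g = 2; distinct — holds.
4) c = 3, d = -4; 3 > -4 — holds.
5) c + d = 3 + (-4) = -1; -1 > -3, bound -3 not met — fails.
6) b = -9, d = -4; -9 ≤ -4 — holds.
7) e=8, f=-6, g=2; 1 of them equals 2 — holds.
8) 2g - 3f = 2(2) - 3(-6) = 22 — holds.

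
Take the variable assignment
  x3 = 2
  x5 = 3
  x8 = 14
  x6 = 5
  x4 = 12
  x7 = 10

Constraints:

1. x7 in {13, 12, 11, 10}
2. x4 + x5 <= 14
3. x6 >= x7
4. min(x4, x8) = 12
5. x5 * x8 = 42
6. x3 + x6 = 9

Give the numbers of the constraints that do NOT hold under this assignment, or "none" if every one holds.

Violated: 2, 3, 6.

1. x7 = 10 is in {13, 12, 11, 10} — satisfied.
2. x4 + x5 = 12 + 3 = 15; 15 > 14, bound 14 not met — violated.
3. x6 = 5, x7 = 10; 5 < 10 (want ≥) — violated.
4. min(12, 14) = 12 — satisfied.
5. x5 * x8 = 3 * 14 = 42 — satisfied.
6. x3 + x6 = 2 + 5 = 7, not 9 — violated.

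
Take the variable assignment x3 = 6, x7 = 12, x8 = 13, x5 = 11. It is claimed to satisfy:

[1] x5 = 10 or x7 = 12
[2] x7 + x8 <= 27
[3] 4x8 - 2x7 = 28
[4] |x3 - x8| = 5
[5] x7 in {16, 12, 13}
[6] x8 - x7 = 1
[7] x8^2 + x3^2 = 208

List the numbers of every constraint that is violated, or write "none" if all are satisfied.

[1] x5 = 11 ≠ 10, but x7 = 12 = 12 (second disjunct) — satisfied.
[2] x7 + x8 = 12 + 13 = 25; 25 ≤ 27 — satisfied.
[3] 4x8 - 2x7 = 4(13) - 2(12) = 28 — satisfied.
[4] |6 - 13| = 7, not 5 — violated.
[5] x7 = 12 is in {16, 12, 13} — satisfied.
[6] x8 - x7 = 13 - 12 = 1 — satisfied.
[7] x8^2 + x3^2 = 13^2 + 6^2 = 169 + 36 = 205, not 208 — violated.

No — constraints 4 and 7 are not satisfied.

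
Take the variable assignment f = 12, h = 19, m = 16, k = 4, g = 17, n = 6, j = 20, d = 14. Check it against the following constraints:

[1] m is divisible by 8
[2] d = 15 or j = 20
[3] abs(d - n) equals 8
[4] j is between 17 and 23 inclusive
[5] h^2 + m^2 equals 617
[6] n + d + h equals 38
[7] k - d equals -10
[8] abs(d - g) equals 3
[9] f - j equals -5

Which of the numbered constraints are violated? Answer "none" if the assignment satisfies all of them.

[1] 16 / 8 = 2, so 8 divides 16 — satisfied.
[2] d = 14 ≠ 15, but j = 20 = 20 (second disjunct) — satisfied.
[3] abs(14 - 6) = 8 — satisfied.
[4] j = 20 lies in [17, 23] — satisfied.
[5] h^2 + m^2 = 19^2 + 16^2 = 361 + 256 = 617 — satisfied.
[6] n + d + h = 6 + 14 + 19 = 39, not 38 — violated.
[7] k - d = 4 - 14 = -10 — satisfied.
[8] abs(14 - 17) = 3 — satisfied.
[9] f - j = 12 - 20 = -8, not -5 — violated.

The assignment fails constraints 6 and 9.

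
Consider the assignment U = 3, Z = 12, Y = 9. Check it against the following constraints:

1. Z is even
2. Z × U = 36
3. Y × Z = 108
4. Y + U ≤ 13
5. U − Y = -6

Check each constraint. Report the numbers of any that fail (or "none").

All constraints are satisfied.

1. Z = 12 is even — satisfied.
2. Z × U = 12 × 3 = 36 — satisfied.
3. Y × Z = 9 × 12 = 108 — satisfied.
4. Y + U = 9 + 3 = 12; 12 ≤ 13 — satisfied.
5. U − Y = 3 − 9 = -6 — satisfied.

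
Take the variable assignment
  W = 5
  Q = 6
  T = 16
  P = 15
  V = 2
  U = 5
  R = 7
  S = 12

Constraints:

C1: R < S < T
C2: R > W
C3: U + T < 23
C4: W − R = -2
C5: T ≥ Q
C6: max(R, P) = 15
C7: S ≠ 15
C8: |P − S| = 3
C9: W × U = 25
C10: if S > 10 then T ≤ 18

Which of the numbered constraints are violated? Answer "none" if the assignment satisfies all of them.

C1: values 7 < 12 < 16 — holds.
C2: R = 7, W = 5; 7 > 5 — holds.
C3: U + T = 5 + 16 = 21; 21 < 23 — holds.
C4: W − R = 5 − 7 = -2 — holds.
C5: T = 16, Q = 6; 16 ≥ 6 — holds.
C6: max(7, 15) = 15 — holds.
C7: S = 12, and 12 ≠ 15 — holds.
C8: |15 − 12| = 3 — holds.
C9: W × U = 5 × 5 = 25 — holds.
C10: S = 12 > 10, so we need T ≤ 18; T = 16 ≤ 18 — holds.

None — every constraint holds.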